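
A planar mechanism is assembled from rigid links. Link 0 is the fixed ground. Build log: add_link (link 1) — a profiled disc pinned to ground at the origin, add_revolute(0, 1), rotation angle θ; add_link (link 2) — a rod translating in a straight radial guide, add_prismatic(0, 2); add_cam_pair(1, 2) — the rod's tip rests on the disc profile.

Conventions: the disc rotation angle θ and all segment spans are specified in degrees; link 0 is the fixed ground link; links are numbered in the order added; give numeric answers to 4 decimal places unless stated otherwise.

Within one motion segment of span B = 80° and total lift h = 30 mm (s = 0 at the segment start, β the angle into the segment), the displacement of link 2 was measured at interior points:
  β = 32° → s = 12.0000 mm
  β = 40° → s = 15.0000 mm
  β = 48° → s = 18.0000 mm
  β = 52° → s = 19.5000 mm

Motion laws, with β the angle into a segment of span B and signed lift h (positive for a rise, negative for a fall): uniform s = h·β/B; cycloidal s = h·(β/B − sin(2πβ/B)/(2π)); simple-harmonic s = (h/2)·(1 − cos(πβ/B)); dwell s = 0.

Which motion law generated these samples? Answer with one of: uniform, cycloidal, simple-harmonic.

candidates at β/B = r: uniform s = h·r (linear in β); cycloidal s = h·(r − sin(2πr)/(2π)); simple-harmonic s = (h/2)(1 − cos(πr))
β=32°: printed 12.0000 | uniform 12.0000, cycloidal 9.1935, simple-harmonic 10.3647
β=40°: printed 15.0000 | uniform 15.0000, cycloidal 15.0000, simple-harmonic 15.0000
β=48°: printed 18.0000 | uniform 18.0000, cycloidal 20.8065, simple-harmonic 19.6353
β=52°: printed 19.5000 | uniform 19.5000, cycloidal 23.3628, simple-harmonic 21.8099
only one law matches every sample → uniform

uniform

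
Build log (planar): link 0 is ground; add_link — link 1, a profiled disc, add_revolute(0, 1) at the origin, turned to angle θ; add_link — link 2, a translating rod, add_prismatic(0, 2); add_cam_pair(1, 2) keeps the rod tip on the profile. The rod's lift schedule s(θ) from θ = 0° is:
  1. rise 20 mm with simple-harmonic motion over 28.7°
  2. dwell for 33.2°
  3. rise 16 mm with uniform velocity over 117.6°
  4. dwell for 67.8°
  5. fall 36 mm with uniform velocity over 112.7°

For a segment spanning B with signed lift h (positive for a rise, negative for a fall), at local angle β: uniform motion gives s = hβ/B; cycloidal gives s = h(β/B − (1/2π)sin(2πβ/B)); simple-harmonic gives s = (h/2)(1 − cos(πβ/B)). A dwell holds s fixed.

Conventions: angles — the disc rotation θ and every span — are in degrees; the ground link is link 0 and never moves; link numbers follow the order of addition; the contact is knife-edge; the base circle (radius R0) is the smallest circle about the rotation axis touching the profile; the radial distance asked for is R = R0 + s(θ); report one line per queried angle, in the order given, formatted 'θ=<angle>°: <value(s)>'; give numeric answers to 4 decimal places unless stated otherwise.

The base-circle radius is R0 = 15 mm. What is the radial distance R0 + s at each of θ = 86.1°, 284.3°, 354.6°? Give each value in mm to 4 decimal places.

seg 1 [0°–28.7°] simple-harmonic, h=20: full span → s += 20 → s = 20.0000
seg 2 [28.7°–61.9°] dwell: s stays 20.0000
seg 3 [61.9°–179.5°] uniform, h=16: θ=86.1° here. β=24.2, B=117.6. 16·24.2/117.6 = 3.2925 → s = 23.2925
seg 3 [61.9°–179.5°] uniform, h=16: full span → s += 16 → s = 36.0000
seg 4 [179.5°–247.3°] dwell: s stays 36.0000
seg 5 [247.3°–360°] uniform, h=-36: θ=284.3° here. β=37, B=112.7. -36·37/112.7 = -11.8190 → s = 24.1810
seg 5 [247.3°–360°] uniform, h=-36: θ=354.6° here. β=107.3, B=112.7. -36·107.3/112.7 = -34.2751 → s = 1.7249
θ=86.1°: R = R0 + s = 15 + 23.2925 = 38.2925
θ=284.3°: R = R0 + s = 15 + 24.1810 = 39.1810
θ=354.6°: R = R0 + s = 15 + 1.7249 = 16.7249

θ=86.1°: 38.2925
θ=284.3°: 39.1810
θ=354.6°: 16.7249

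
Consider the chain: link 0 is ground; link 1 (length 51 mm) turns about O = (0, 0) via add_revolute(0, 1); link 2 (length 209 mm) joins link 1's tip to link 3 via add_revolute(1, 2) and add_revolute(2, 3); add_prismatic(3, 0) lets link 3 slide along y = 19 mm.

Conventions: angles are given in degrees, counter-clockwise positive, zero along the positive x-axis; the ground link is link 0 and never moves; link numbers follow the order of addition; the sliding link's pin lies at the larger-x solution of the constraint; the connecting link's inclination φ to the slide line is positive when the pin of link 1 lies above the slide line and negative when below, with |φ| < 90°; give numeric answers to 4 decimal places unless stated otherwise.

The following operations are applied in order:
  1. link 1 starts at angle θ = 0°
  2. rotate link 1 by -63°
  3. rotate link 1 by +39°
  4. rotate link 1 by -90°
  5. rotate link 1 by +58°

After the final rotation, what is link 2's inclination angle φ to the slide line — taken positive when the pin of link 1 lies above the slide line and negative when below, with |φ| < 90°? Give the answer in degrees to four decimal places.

geometry: r = 51 mm, L = 209 mm, e = 19 mm; θ starts at 0°
rotate link 1 by -63°: θ ← 0° -63° = -63°
rotate link 1 by +39°: θ ← -63° +39° = -24°
rotate link 1 by -90°: θ ← -24° -90° = -114°
rotate link 1 by +58°: θ ← -114° +58° = -56°
h = r sin θ − e = -42.280916 − 19 = -61.280916
sin φ = h / L = -61.280916 / 209 = -0.29321013
φ = arcsin(-0.29321013) = -17.050240°

-17.0502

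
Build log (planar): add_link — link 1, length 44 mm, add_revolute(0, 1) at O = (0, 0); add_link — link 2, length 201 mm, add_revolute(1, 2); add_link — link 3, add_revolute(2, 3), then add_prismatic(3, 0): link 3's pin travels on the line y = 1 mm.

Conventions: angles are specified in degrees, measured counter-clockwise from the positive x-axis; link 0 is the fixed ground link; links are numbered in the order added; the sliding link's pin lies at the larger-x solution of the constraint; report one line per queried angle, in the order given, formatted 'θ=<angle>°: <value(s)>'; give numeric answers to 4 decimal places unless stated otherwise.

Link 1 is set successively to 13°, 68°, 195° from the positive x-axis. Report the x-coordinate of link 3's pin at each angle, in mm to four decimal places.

geometry: r = 44 mm, L = 201 mm, e = 1 mm
θ=13°: crank pin P = (r cos θ, r sin θ) = (42.872283, 9.897846)
θ=13°: h = r sin θ − e = 9.897846 − 1 = 8.897846
θ=13°: x = r cos θ + √(L² − h²) = 42.872283 + 200.802959 = 243.675242
θ=68°: crank pin P = (r cos θ, r sin θ) = (16.482690, 40.796090)
θ=68°: h = r sin θ − e = 40.796090 − 1 = 39.796090
θ=68°: x = r cos θ + √(L² − h²) = 16.482690 + 197.020992 = 213.503682
θ=195°: crank pin P = (r cos θ, r sin θ) = (-42.500736, -11.388038)
θ=195°: h = r sin θ − e = -11.388038 − 1 = -12.388038
θ=195°: x = r cos θ + √(L² − h²) = -42.500736 + 200.617887 = 158.117150

θ=13°: 243.6752
θ=68°: 213.5037
θ=195°: 158.1172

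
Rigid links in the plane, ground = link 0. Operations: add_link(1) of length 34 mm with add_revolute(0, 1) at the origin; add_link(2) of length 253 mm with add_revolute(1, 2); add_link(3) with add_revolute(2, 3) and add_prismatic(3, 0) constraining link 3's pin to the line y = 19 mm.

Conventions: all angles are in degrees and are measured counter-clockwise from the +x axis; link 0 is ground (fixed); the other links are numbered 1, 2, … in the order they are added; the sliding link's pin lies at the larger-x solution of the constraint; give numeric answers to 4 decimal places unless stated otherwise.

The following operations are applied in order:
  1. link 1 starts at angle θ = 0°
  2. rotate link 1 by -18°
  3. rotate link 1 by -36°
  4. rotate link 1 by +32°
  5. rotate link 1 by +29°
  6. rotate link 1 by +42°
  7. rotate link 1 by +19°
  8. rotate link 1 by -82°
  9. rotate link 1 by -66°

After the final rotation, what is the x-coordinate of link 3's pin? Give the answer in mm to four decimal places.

geometry: r = 34 mm, L = 253 mm, e = 19 mm; θ starts at 0°
rotate link 1 by -18°: θ ← 0° -18° = -18°
rotate link 1 by -36°: θ ← -18° -36° = -54°
rotate link 1 by +32°: θ ← -54° +32° = -22°
rotate link 1 by +29°: θ ← -22° +29° = 7°
rotate link 1 by +42°: θ ← 7° +42° = 49°
rotate link 1 by +19°: θ ← 49° +19° = 68°
rotate link 1 by -82°: θ ← 68° -82° = -14°
rotate link 1 by -66°: θ ← -14° -66° = -80°
crank pin P = (r cos θ, r sin θ) = (5.904038, -33.483464)
h = r sin θ − e = -33.483464 − 19 = -52.483464
x = r cos θ + √(L² − h²) = 5.904038 + 247.496436 = 253.400474

253.4005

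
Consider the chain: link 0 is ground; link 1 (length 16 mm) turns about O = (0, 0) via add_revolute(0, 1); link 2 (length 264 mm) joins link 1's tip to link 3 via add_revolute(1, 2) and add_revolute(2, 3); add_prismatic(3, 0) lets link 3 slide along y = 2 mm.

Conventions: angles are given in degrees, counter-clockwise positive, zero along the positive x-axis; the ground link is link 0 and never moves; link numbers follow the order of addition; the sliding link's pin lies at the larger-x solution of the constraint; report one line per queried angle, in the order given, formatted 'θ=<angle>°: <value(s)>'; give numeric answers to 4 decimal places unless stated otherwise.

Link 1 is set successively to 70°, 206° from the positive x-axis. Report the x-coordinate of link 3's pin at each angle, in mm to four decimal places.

geometry: r = 16 mm, L = 264 mm, e = 2 mm
θ=70°: crank pin P = (r cos θ, r sin θ) = (5.472322, 15.035082)
θ=70°: h = r sin θ − e = 15.035082 − 2 = 13.035082
θ=70°: x = r cos θ + √(L² − h²) = 5.472322 + 263.677998 = 269.150320
θ=206°: crank pin P = (r cos θ, r sin θ) = (-14.380705, -7.013938)
θ=206°: h = r sin θ − e = -7.013938 − 2 = -9.013938
θ=206°: x = r cos θ + √(L² − h²) = -14.380705 + 263.846070 = 249.465366

θ=70°: 269.1503
θ=206°: 249.4654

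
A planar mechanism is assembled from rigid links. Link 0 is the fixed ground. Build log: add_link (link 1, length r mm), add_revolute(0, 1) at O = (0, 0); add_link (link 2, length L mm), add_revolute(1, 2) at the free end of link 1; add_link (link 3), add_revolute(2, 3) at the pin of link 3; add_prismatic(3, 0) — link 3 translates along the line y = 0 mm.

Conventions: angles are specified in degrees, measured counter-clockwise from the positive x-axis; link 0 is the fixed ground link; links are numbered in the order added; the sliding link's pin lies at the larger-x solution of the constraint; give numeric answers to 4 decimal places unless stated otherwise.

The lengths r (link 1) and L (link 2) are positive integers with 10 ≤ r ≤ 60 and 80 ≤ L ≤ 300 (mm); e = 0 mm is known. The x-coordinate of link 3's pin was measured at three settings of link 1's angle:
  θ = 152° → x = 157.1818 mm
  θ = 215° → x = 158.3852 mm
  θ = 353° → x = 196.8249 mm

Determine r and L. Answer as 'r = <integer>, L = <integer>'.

constraint per measurement: (x − r cos θ)² + (r sin θ − e)² = L²
subtracting the θ₁ and θ₂ equations cancels the r² and L² terms:
r = (x₁² − x₂²) / (2[(x₁cos θ₁ + e sin θ₁) − (x₂cos θ₂ + e sin θ₂)]) = 21.0000 → r = 21
L² = (x₁ − r cos θ₁)² + (r sin θ₁ − e)² = 30976.0165 → L = 176.0000 → L = 176
check at θ₃=353°: x = 196.8249 (printed 196.8249) ✓

r = 21, L = 176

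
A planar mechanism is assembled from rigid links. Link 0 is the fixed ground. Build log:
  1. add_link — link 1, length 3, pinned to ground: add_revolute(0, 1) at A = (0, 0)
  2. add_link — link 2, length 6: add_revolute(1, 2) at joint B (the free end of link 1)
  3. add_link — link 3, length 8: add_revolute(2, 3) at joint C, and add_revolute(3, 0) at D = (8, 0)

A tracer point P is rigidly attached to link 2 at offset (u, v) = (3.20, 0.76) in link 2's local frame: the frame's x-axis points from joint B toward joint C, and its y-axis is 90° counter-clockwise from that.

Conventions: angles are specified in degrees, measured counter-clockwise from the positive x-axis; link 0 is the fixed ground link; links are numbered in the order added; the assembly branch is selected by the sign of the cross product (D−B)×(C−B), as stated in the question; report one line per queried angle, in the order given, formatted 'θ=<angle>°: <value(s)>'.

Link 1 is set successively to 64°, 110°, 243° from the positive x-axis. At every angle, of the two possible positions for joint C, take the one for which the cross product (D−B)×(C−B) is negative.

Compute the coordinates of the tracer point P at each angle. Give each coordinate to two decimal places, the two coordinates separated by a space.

A=(0,0), D=(8.00,0)
θ=64°: B = A + 3.00·(cos64°, sin64°) = (1.3151, 2.6964)
θ=64°: |BD| = 7.2082
θ=64°: circle(B,6.00) ∩ circle(D,8.00): a=1.6619, h=5.7653
θ=64°:   candidates: C₊=(5.0129,7.4214) cross=41.557; C₋=(0.6997,-3.2720) cross=-41.557
θ=64°:   branch - wants cross < 0 → take C=(0.6997,-3.2720) (cross=-41.557)
θ=64°: ex = (C−B)/|BC| = (-0.1026,-0.9947); ey = (0.9947,-0.1026)
θ=64°: P = B + 3.20·ex + 0.76·ey = (1.7429,-0.5647)
θ=110°: B = A + 3.00·(cos110°, sin110°) = (-1.0261, 2.8191)
θ=110°: |BD| = 9.4561
θ=110°: circle(B,6.00) ∩ circle(D,8.00): a=3.2475, h=5.0452
θ=110°:   candidates: C₊=(3.5778,6.6667) cross=47.707; C₋=(0.5697,-2.9648) cross=-47.707
θ=110°:   branch - wants cross < 0 → take C=(0.5697,-2.9648) (cross=-47.707)
θ=110°: ex = (C−B)/|BC| = (0.2660,-0.9640); ey = (0.9640,0.2660)
θ=110°: P = B + 3.20·ex + 0.76·ey = (0.5576,-0.0635)
θ=243°: B = A + 3.00·(cos243°, sin243°) = (-1.3620, -2.6730)
θ=243°: |BD| = 9.7361
θ=243°: circle(B,6.00) ∩ circle(D,8.00): a=3.4301, h=4.9228
θ=243°:   candidates: C₊=(0.5848,3.0024) cross=47.929; C₋=(3.2879,-6.4650) cross=-47.929
θ=243°:   branch - wants cross < 0 → take C=(3.2879,-6.4650) (cross=-47.929)
θ=243°: ex = (C−B)/|BC| = (0.7750,-0.6320); ey = (0.6320,0.7750)
θ=243°: P = B + 3.20·ex + 0.76·ey = (1.5983,-4.1064)

θ=64°: 1.74 -0.56
θ=110°: 0.56 -0.06
θ=243°: 1.60 -4.11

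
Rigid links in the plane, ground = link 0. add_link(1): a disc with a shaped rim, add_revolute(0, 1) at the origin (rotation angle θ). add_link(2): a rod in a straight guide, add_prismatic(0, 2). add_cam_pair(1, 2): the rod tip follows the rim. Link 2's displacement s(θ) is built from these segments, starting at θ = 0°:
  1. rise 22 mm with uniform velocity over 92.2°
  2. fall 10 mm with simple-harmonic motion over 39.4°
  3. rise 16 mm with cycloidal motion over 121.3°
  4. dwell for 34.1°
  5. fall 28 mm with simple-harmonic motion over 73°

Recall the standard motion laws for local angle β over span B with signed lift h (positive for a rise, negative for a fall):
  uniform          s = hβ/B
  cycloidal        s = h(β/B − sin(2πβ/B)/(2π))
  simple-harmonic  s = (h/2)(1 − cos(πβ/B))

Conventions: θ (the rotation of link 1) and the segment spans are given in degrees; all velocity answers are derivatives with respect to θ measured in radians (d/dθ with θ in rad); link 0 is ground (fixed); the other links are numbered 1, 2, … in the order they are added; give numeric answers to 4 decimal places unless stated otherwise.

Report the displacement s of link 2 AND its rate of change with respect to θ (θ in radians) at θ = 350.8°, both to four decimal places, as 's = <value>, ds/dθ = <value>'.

segment 1 (0° to 92.2°, uniform, h = 22) is passed completely: s = 0.0000 + (22) = 22.0000
segment 2 (92.2° to 131.6°, simple-harmonic, h = -10) is passed completely: s = 22.0000 + (-10) = 12.0000
segment 3 (131.6° to 252.9°, cycloidal, h = 16) is passed completely: s = 12.0000 + (16) = 28.0000
segment 4 (252.9° to 287°, dwell): s unchanged at 28.0000
θ = 350.8° falls in segment 5 (287° to 360°, simple-harmonic, h = -28): β = 350.8 − 287 = 63.8°, B = 73°; Δs = -28/2·(1 − cos(π·0.8740)) = -26.9170; s = 28.0000 − 26.9170 = 1.0830
velocity in seg [287°–360°] (simple-harmonic), θ in radians: β = 63.8° = 1.1135 rad, B = 73° = 1.2741 rad; ds/dθ = (πh/(2B)) sin(πβ/B) = (π·(-28)/(2·1.2741)) sin(π·0.8740) = -13.313312 mm/rad

s = 1.0830, ds/dθ = -13.3133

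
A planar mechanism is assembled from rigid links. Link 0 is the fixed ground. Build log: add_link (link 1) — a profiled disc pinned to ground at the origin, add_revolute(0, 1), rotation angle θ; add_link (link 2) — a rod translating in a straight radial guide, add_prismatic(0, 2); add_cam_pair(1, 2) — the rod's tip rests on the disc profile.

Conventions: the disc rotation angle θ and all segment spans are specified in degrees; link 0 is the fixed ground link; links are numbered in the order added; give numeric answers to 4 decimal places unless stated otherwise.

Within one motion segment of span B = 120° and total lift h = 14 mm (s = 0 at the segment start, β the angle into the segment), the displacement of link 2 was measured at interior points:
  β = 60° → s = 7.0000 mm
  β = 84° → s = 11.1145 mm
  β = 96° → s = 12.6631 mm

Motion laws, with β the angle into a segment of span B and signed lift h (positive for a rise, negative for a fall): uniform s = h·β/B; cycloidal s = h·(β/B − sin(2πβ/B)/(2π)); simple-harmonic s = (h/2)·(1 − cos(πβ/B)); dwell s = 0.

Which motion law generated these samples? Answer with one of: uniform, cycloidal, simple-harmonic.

candidates at β/B = r: uniform s = h·r (linear in β); cycloidal s = h·(r − sin(2πr)/(2π)); simple-harmonic s = (h/2)(1 − cos(πr))
β=60°: printed 7.0000 | uniform 7.0000, cycloidal 7.0000, simple-harmonic 7.0000
β=84°: printed 11.1145 | uniform 9.8000, cycloidal 11.9191, simple-harmonic 11.1145
β=96°: printed 12.6631 | uniform 11.2000, cycloidal 13.3191, simple-harmonic 12.6631
only one law matches every sample → simple-harmonic

simple-harmonic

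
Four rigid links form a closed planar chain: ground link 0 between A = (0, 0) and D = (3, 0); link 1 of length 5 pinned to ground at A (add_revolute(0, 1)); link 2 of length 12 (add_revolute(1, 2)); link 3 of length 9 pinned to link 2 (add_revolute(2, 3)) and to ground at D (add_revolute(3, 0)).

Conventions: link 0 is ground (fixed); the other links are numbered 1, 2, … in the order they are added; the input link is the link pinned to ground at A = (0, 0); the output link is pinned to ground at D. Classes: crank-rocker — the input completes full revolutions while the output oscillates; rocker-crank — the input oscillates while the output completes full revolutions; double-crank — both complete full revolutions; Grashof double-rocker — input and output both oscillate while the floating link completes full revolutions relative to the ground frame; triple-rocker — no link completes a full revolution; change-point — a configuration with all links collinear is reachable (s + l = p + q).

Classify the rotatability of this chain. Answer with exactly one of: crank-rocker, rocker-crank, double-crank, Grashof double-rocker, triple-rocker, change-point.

lengths: ground=3, input=5, coupler=12, output=9
sorted: s=3 (shortest), l=12 (longest), p+q=14
s + l = 15 vs p + q = 14
s + l > p + q → non-Grashof → no link fully rotates → triple-rocker

triple-rocker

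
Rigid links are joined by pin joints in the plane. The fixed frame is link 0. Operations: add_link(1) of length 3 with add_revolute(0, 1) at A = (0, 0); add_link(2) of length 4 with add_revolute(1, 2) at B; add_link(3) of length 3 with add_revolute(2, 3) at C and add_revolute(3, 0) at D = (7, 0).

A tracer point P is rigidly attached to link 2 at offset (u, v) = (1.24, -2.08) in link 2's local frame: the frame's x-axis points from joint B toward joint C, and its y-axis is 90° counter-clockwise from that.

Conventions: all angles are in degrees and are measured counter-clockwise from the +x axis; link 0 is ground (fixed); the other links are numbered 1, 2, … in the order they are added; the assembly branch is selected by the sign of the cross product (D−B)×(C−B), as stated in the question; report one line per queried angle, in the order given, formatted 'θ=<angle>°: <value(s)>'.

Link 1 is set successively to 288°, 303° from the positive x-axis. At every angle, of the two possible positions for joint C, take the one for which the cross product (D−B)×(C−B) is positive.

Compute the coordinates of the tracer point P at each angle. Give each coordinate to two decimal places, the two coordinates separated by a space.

A=(0,0), D=(7.00,0)
θ=288°: B = A + 3.00·(cos288°, sin288°) = (0.9271, -2.8532)
θ=288°: |BD| = 6.7098
θ=288°: circle(B,4.00) ∩ circle(D,3.00): a=3.8765, h=0.9862
θ=288°:   candidates: C₊=(4.0163,-0.3122) cross=6.617; C₋=(4.8550,-2.0974) cross=-6.617
θ=288°:   branch + wants cross > 0 → take C=(4.0163,-0.3122) (cross=6.617)
θ=288°: ex = (C−B)/|BC| = (0.7723,0.6352); ey = (-0.6352,0.7723)
θ=288°: P = B + 1.24·ex + -2.08·ey = (3.2060,-3.6719)
θ=303°: B = A + 3.00·(cos303°, sin303°) = (1.6339, -2.5160)
θ=303°: |BD| = 5.9266
θ=303°: circle(B,4.00) ∩ circle(D,3.00): a=3.5539, h=1.8357
θ=303°:   candidates: C₊=(4.0723,0.6548) cross=10.880; C₋=(5.6310,-2.6694) cross=-10.880
θ=303°:   branch + wants cross > 0 → take C=(4.0723,0.6548) (cross=10.880)
θ=303°: ex = (C−B)/|BC| = (0.6096,0.7927); ey = (-0.7927,0.6096)
θ=303°: P = B + 1.24·ex + -2.08·ey = (4.0387,-2.8010)

θ=288°: 3.21 -3.67
θ=303°: 4.04 -2.80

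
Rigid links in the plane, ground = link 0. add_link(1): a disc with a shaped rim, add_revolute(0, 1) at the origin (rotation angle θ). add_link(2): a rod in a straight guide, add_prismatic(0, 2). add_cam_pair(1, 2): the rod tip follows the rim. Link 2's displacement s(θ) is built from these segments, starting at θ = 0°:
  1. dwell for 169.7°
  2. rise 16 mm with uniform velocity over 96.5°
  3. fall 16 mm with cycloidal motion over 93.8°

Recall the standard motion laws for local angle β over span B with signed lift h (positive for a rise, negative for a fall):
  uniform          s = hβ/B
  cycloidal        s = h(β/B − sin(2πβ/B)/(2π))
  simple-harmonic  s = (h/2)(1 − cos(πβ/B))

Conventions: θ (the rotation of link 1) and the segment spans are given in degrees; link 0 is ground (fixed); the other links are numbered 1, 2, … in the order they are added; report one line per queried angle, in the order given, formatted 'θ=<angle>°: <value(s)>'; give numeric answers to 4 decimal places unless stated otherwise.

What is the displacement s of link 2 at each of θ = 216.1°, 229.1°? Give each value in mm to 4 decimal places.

segment 1 (0° to 169.7°, dwell): s unchanged at 0.0000
θ = 216.1° falls in segment 2 (169.7° to 266.2°, uniform, h = 16): β = 216.1 − 169.7 = 46.4°, B = 96.5°; Δs = 16·46.4/96.5 = 7.6933; s = 0.0000 + 7.6933 = 7.6933
θ = 229.1° falls in segment 2 (169.7° to 266.2°, uniform, h = 16): β = 229.1 − 169.7 = 59.4°, B = 96.5°; Δs = 16·59.4/96.5 = 9.8487; s = 0.0000 + 9.8487 = 9.8487

θ=216.1°: 7.6933
θ=229.1°: 9.8487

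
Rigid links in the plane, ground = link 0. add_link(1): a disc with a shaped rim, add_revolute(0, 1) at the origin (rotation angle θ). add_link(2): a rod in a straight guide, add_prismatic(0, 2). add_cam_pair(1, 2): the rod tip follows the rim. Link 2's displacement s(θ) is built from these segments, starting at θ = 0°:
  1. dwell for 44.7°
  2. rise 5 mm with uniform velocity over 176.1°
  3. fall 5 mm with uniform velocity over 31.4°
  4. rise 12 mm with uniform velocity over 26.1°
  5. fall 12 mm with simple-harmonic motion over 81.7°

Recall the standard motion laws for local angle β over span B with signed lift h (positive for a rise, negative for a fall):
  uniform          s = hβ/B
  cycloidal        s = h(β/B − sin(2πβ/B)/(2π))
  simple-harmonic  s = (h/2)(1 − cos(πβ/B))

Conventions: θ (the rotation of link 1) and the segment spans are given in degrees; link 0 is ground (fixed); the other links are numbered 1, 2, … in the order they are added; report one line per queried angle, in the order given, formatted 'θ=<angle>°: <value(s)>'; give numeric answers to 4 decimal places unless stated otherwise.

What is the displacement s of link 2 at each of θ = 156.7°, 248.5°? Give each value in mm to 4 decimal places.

segment 1 (0° to 44.7°, dwell): s unchanged at 0.0000
θ = 156.7° falls in segment 2 (44.7° to 220.8°, uniform, h = 5): β = 156.7 − 44.7 = 112°, B = 176.1°; Δs = 5·112/176.1 = 3.1800; s = 0.0000 + 3.1800 = 3.1800
segment 2 (44.7° to 220.8°, uniform, h = 5) is passed completely: s = 0.0000 + (5) = 5.0000
θ = 248.5° falls in segment 3 (220.8° to 252.2°, uniform, h = -5): β = 248.5 − 220.8 = 27.7°, B = 31.4°; Δs = -5·27.7/31.4 = -4.4108; s = 5.0000 − 4.4108 = 0.5892

θ=156.7°: 3.1800
θ=248.5°: 0.5892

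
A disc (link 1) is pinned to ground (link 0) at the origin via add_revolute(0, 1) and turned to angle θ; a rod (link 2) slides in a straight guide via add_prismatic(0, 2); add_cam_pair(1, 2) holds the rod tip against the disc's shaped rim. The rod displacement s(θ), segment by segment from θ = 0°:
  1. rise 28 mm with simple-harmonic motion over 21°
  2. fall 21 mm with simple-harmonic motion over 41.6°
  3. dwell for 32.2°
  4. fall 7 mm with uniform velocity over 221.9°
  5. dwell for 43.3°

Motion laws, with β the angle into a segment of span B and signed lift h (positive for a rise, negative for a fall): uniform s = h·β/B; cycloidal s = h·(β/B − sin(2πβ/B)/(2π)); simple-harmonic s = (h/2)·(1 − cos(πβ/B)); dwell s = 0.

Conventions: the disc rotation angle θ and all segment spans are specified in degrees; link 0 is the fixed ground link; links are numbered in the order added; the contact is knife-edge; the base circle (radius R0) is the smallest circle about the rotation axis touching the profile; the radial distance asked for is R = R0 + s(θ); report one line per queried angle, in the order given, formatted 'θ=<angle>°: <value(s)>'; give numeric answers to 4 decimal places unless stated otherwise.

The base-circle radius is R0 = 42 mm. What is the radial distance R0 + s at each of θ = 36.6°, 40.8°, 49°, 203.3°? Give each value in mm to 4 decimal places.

segment 1 (0° to 21°, simple-harmonic, h = 28) is passed completely: s = 0.0000 + (28) = 28.0000
θ = 36.6° falls in segment 2 (21° to 62.6°, simple-harmonic, h = -21): β = 36.6 − 21 = 15.6°, B = 41.6°; Δs = -21/2·(1 − cos(π·0.3750)) = -6.4818; s = 28.0000 − 6.4818 = 21.5182
θ = 40.8° falls in segment 2 (21° to 62.6°, simple-harmonic, h = -21): β = 40.8 − 21 = 19.8°, B = 41.6°; Δs = -21/2·(1 − cos(π·0.4760)) = -9.7078; s = 28.0000 − 9.7078 = 18.2922
θ = 49° falls in segment 2 (21° to 62.6°, simple-harmonic, h = -21): β = 49 − 21 = 28°, B = 41.6°; Δs = -21/2·(1 − cos(π·0.6731)) = -15.9320; s = 28.0000 − 15.9320 = 12.0680
segment 2 (21° to 62.6°, simple-harmonic, h = -21) is passed completely: s = 28.0000 + (-21) = 7.0000
segment 3 (62.6° to 94.8°, dwell): s unchanged at 7.0000
θ = 203.3° falls in segment 4 (94.8° to 316.7°, uniform, h = -7): β = 203.3 − 94.8 = 108.5°, B = 221.9°; Δs = -7·108.5/221.9 = -3.4227; s = 7.0000 − 3.4227 = 3.5773
θ=36.6°: R = R0 + s = 42 + 21.5182 = 63.5182
θ=40.8°: R = R0 + s = 42 + 18.2922 = 60.2922
θ=49°: R = R0 + s = 42 + 12.0680 = 54.0680
θ=203.3°: R = R0 + s = 42 + 3.5773 = 45.5773

θ=36.6°: 63.5182
θ=40.8°: 60.2922
θ=49°: 54.0680
θ=203.3°: 45.5773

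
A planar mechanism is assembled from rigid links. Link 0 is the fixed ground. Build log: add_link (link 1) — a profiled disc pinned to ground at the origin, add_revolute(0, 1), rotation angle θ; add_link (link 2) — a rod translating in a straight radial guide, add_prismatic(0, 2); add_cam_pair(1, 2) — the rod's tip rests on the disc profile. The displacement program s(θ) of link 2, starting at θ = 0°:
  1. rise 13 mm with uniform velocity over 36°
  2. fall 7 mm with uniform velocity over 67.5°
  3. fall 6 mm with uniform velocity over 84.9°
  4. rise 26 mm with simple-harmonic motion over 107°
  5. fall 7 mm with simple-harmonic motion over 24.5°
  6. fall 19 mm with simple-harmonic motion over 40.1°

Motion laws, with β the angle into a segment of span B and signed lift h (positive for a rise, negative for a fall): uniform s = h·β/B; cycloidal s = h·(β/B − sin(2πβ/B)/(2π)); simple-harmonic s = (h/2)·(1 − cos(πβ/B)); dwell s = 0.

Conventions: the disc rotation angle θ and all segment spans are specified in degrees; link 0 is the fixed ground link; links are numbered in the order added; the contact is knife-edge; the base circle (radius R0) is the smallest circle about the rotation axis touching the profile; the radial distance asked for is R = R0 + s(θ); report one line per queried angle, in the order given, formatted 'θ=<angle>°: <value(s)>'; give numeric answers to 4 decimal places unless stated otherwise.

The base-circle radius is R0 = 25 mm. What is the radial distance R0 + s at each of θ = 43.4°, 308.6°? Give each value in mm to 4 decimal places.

seg 1 [0°–36°] uniform, h=13: full span → s += 13 → s = 13.0000
seg 2 [36°–103.5°] uniform, h=-7: θ=43.4° here. β=7.4, B=67.5. -7·7.4/67.5 = -0.7674 → s = 12.2326
seg 2 [36°–103.5°] uniform, h=-7: full span → s += -7 → s = 6.0000
seg 3 [103.5°–188.4°] uniform, h=-6: full span → s += -6 → s = 0.0000
seg 4 [188.4°–295.4°] simple-harmonic, h=26: full span → s += 26 → s = 26.0000
seg 5 [295.4°–319.9°] simple-harmonic, h=-7: θ=308.6° here. β=13.2, B=24.5. -7/2·(1 − cos(π·0.5388)) = -3.9253 → s = 22.0747
θ=43.4°: R = R0 + s = 25 + 12.2326 = 37.2326
θ=308.6°: R = R0 + s = 25 + 22.0747 = 47.0747

θ=43.4°: 37.2326
θ=308.6°: 47.0747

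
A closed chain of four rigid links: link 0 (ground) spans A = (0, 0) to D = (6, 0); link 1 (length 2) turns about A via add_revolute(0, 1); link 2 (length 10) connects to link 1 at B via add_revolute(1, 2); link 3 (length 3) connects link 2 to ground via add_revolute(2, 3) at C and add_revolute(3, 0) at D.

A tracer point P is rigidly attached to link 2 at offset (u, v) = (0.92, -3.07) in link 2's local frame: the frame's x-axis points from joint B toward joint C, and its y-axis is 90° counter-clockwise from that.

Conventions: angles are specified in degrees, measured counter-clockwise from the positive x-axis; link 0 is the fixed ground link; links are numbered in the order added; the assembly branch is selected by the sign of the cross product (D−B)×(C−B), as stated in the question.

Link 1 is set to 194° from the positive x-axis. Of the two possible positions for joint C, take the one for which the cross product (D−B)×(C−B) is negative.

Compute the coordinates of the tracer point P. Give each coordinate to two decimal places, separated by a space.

A=(0,0), D=(6.00,0)
B = A + 2.00·(cos194°, sin194°) = (-1.9406, -0.4838)
|BD| = 7.9553
circle(B,10.00) ∩ circle(D,3.00): a=9.6971, h=2.4426
  candidates: C₊=(7.5900,2.5440) cross=19.431; C₋=(7.8871,-2.3321) cross=-19.431
  branch - wants cross < 0 → take C=(7.8871,-2.3321) (cross=-19.431)
ex = (C−B)/|BC| = (0.9828,-0.1848); ey = (0.1848,0.9828)
P = B + 0.92·ex + -3.07·ey = (-1.6039,-3.6710)

-1.60 -3.67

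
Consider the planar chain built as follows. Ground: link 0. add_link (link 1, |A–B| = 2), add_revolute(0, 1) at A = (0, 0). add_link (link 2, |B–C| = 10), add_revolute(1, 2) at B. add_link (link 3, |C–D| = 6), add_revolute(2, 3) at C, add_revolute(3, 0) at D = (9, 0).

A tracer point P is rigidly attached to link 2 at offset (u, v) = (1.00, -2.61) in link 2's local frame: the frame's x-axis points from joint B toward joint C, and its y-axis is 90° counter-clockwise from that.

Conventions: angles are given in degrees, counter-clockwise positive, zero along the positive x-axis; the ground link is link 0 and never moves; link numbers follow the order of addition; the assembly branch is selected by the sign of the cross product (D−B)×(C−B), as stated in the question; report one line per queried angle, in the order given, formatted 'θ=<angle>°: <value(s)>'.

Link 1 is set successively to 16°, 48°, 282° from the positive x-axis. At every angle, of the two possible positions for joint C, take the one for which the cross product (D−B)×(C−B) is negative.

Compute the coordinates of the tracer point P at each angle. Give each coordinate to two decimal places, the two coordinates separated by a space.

A=(0,0), D=(9.00,0)
θ=16°: B = A + 2.00·(cos16°, sin16°) = (1.9225, 0.5513)
θ=16°: |BD| = 7.0989
θ=16°: circle(B,10.00) ∩ circle(D,6.00): a=8.0572, h=5.9230
θ=16°:   candidates: C₊=(10.4153,5.8307) cross=42.047; C₋=(9.4954,-5.9795) cross=-42.047
θ=16°:   branch - wants cross < 0 → take C=(9.4954,-5.9795) (cross=-42.047)
θ=16°: ex = (C−B)/|BC| = (0.7573,-0.6531); ey = (0.6531,0.7573)
θ=16°: P = B + 1.00·ex + -2.61·ey = (0.9753,-2.0783)
θ=48°: B = A + 2.00·(cos48°, sin48°) = (1.3383, 1.4863)
θ=48°: |BD| = 7.8046
θ=48°: circle(B,10.00) ∩ circle(D,6.00): a=8.0024, h=5.9967
θ=48°:   candidates: C₊=(10.3363,5.8493) cross=46.802; C₋=(8.0522,-5.9247) cross=-46.802
θ=48°:   branch - wants cross < 0 → take C=(8.0522,-5.9247) (cross=-46.802)
θ=48°: ex = (C−B)/|BC| = (0.6714,-0.7411); ey = (0.7411,0.6714)
θ=48°: P = B + 1.00·ex + -2.61·ey = (0.0754,-1.0072)
θ=282°: B = A + 2.00·(cos282°, sin282°) = (0.4158, -1.9563)
θ=282°: |BD| = 8.8043
θ=282°: circle(B,10.00) ∩ circle(D,6.00): a=8.0367, h=5.9507
θ=282°:   candidates: C₊=(6.9294,5.6314) cross=52.392; C₋=(9.5739,-5.9725) cross=-52.392
θ=282°:   branch - wants cross < 0 → take C=(9.5739,-5.9725) (cross=-52.392)
θ=282°: ex = (C−B)/|BC| = (0.9158,-0.4016); ey = (0.4016,0.9158)
θ=282°: P = B + 1.00·ex + -2.61·ey = (0.2834,-4.7482)

θ=16°: 0.98 -2.08
θ=48°: 0.08 -1.01
θ=282°: 0.28 -4.75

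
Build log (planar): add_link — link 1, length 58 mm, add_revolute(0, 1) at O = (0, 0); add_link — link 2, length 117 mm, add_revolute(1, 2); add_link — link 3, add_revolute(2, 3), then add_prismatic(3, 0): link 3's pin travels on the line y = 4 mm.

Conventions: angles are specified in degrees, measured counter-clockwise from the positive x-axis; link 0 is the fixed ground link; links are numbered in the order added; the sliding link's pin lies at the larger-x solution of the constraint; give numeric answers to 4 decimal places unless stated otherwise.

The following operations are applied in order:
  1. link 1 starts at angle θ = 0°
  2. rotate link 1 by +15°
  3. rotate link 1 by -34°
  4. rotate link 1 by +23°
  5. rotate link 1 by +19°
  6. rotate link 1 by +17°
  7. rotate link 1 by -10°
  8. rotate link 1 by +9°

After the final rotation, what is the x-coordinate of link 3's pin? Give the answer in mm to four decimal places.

geometry: r = 58 mm, L = 117 mm, e = 4 mm; θ starts at 0°
rotate link 1 by +15°: θ ← 0° +15° = 15°
rotate link 1 by -34°: θ ← 15° -34° = -19°
rotate link 1 by +23°: θ ← -19° +23° = 4°
rotate link 1 by +19°: θ ← 4° +19° = 23°
rotate link 1 by +17°: θ ← 23° +17° = 40°
rotate link 1 by -10°: θ ← 40° -10° = 30°
rotate link 1 by +9°: θ ← 30° +9° = 39°
crank pin P = (r cos θ, r sin θ) = (45.074466, 36.500583)
h = r sin θ − e = 36.500583 − 4 = 32.500583
x = r cos θ + √(L² − h²) = 45.074466 + 112.395339 = 157.469804

157.4698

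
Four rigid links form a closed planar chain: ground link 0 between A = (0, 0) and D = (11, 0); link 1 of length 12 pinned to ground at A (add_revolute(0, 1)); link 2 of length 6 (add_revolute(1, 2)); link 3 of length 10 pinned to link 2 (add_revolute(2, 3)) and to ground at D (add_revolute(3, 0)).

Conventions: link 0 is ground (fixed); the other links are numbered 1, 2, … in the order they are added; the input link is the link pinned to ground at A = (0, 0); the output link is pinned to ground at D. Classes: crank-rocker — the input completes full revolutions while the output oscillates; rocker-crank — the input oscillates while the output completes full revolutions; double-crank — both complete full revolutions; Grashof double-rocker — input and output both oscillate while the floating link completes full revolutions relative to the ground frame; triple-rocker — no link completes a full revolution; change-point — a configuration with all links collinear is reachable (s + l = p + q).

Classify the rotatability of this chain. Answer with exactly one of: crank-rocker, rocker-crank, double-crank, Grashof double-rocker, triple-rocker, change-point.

lengths: ground=11, input=12, coupler=6, output=10
sorted: s=6 (shortest), l=12 (longest), p+q=21
s + l = 18 vs p + q = 21
s + l < p + q (Grashof) with shortest = coupler link → Grashof double-rocker

Grashof double-rocker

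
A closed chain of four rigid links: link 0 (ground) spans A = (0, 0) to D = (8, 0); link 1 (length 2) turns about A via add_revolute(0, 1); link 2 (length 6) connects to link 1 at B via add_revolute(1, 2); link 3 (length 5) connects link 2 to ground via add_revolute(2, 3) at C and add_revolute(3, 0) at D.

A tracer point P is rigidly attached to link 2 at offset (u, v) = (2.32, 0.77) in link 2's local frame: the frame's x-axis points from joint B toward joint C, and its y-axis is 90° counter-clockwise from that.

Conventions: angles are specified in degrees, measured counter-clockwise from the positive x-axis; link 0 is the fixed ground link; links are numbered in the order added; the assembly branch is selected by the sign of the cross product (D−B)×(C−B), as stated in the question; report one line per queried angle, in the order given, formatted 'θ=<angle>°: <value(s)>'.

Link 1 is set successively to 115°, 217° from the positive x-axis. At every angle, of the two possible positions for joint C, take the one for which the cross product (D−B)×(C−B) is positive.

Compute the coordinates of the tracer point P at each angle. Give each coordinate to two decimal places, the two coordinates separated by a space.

A=(0,0), D=(8.00,0)
θ=115°: B = A + 2.00·(cos115°, sin115°) = (-0.8452, 1.8126)
θ=115°: |BD| = 9.0291
θ=115°: circle(B,6.00) ∩ circle(D,5.00): a=5.1237, h=3.1222
θ=115°:   candidates: C₊=(4.8009,3.8426) cross=28.190; C₋=(3.5473,-2.2746) cross=-28.190
θ=115°:   branch + wants cross > 0 → take C=(4.8009,3.8426) (cross=28.190)
θ=115°: ex = (C−B)/|BC| = (0.9410,0.3383); ey = (-0.3383,0.9410)
θ=115°: P = B + 2.32·ex + 0.77·ey = (1.0774,3.3221)
θ=217°: B = A + 2.00·(cos217°, sin217°) = (-1.5973, -1.2036)
θ=217°: |BD| = 9.6725
θ=217°: circle(B,6.00) ∩ circle(D,5.00): a=5.4049, h=2.6053
θ=217°:   candidates: C₊=(3.4414,2.0540) cross=25.200; C₋=(4.0898,-3.1161) cross=-25.200
θ=217°:   branch + wants cross > 0 → take C=(3.4414,2.0540) (cross=25.200)
θ=217°: ex = (C−B)/|BC| = (0.8398,0.5429); ey = (-0.5429,0.8398)
θ=217°: P = B + 2.32·ex + 0.77·ey = (-0.0671,0.7026)

θ=115°: 1.08 3.32
θ=217°: -0.07 0.70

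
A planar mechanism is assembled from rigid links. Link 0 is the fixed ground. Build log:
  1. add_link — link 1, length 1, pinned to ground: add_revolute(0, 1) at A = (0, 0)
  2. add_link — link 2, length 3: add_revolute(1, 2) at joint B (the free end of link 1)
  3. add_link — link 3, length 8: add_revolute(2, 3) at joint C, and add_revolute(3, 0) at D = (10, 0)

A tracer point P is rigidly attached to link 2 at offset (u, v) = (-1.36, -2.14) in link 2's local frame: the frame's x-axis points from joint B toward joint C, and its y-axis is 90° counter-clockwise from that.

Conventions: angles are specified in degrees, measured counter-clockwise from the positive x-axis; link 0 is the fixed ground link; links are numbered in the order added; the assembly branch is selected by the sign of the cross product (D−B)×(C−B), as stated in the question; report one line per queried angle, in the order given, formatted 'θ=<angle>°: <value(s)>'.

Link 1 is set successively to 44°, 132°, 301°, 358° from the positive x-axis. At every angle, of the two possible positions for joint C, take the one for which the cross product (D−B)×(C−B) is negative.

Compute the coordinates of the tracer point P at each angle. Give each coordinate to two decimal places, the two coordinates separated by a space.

A=(0,0), D=(10.00,0)
θ=44°: B = A + 1.00·(cos44°, sin44°) = (0.7193, 0.6947)
θ=44°: |BD| = 9.3066
θ=44°: circle(B,3.00) ∩ circle(D,8.00): a=1.6984, h=2.4729
θ=44°:   candidates: C₊=(2.5976,3.0339) cross=23.015; C₋=(2.2284,-1.8981) cross=-23.015
θ=44°:   branch - wants cross < 0 → take C=(2.2284,-1.8981) (cross=-23.015)
θ=44°: ex = (C−B)/|BC| = (0.5030,-0.8643); ey = (0.8643,0.5030)
θ=44°: P = B + -1.36·ex + -2.14·ey = (-1.8143,0.7936)
θ=132°: B = A + 1.00·(cos132°, sin132°) = (-0.6691, 0.7431)
θ=132°: |BD| = 10.6950
θ=132°: circle(B,3.00) ∩ circle(D,8.00): a=2.7762, h=1.1370
θ=132°:   candidates: C₊=(2.1794,1.6845) cross=12.160; C₋=(2.0213,-0.5840) cross=-12.160
θ=132°:   branch - wants cross < 0 → take C=(2.0213,-0.5840) (cross=-12.160)
θ=132°: ex = (C−B)/|BC| = (0.8968,-0.4424); ey = (0.4424,0.8968)
θ=132°: P = B + -1.36·ex + -2.14·ey = (-2.8355,-0.5744)
θ=301°: B = A + 1.00·(cos301°, sin301°) = (0.5150, -0.8572)
θ=301°: |BD| = 9.5236
θ=301°: circle(B,3.00) ∩ circle(D,8.00): a=1.8742, h=2.3425
θ=301°:   candidates: C₊=(2.1708,1.6445) cross=22.309; C₋=(2.5925,-3.0214) cross=-22.309
θ=301°:   branch - wants cross < 0 → take C=(2.5925,-3.0214) (cross=-22.309)
θ=301°: ex = (C−B)/|BC| = (0.6925,-0.7214); ey = (0.7214,0.6925)
θ=301°: P = B + -1.36·ex + -2.14·ey = (-1.9706,-1.3580)
θ=358°: B = A + 1.00·(cos358°, sin358°) = (0.9994, -0.0349)
θ=358°: |BD| = 9.0007
θ=358°: circle(B,3.00) ∩ circle(D,8.00): a=1.4450, h=2.6291
θ=358°:   candidates: C₊=(2.4342,2.5997) cross=23.663; C₋=(2.4546,-2.6583) cross=-23.663
θ=358°:   branch - wants cross < 0 → take C=(2.4546,-2.6583) (cross=-23.663)
θ=358°: ex = (C−B)/|BC| = (0.4851,-0.8745); ey = (0.8745,0.4851)
θ=358°: P = B + -1.36·ex + -2.14·ey = (-1.5317,0.1164)

θ=44°: -1.81 0.79
θ=132°: -2.84 -0.57
θ=301°: -1.97 -1.36
θ=358°: -1.53 0.12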